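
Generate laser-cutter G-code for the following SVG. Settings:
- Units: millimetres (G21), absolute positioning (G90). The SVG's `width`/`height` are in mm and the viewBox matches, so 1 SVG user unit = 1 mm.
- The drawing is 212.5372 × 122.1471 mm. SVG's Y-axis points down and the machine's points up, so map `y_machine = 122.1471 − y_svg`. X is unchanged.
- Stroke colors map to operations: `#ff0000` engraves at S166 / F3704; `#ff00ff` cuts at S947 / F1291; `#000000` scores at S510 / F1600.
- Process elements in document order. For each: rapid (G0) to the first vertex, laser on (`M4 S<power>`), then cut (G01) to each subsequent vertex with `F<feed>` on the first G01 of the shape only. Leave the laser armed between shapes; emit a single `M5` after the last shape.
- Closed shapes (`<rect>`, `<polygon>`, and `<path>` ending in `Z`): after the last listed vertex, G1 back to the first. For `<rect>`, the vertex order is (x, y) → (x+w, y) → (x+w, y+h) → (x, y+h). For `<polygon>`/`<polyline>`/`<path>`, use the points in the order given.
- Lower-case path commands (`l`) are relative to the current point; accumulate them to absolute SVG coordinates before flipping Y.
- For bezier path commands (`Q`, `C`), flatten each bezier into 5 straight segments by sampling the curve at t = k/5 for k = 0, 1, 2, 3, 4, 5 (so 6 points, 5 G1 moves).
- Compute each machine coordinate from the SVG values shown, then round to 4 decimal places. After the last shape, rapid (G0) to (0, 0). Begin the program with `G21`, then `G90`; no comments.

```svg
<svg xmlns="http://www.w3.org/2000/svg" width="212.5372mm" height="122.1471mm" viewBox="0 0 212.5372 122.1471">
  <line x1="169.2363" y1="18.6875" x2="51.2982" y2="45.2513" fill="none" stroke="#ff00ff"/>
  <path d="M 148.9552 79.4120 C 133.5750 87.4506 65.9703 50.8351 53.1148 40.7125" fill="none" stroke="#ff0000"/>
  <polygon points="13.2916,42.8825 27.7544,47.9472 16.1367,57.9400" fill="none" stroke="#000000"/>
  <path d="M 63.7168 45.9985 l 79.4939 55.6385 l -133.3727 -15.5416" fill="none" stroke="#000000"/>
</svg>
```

G21
G90
G0 X169.2363 Y103.4596
M4 S947
G01 X51.2982 Y76.8958 F1291
G0 X148.9552 Y42.7351
M4 S166
G01 X134.3159 Y42.7013 F3704
G01 X112.2775 Y49.9693
G01 X87.9747 Y61.1243
G01 X66.5422 Y72.7511
G01 X53.1148 Y81.4346
G0 X13.2916 Y79.2646
M4 S510
G01 X27.7544 Y74.1999 F1600
G01 X16.1367 Y64.2071
G01 X13.2916 Y79.2646
G0 X63.7168 Y76.1486
M4 S510
G01 X143.2107 Y20.5101 F1600
G01 X9.8380 Y36.0517
M5
G0 X0.0000 Y0.0000

viewBox `0 0 212.5372 122.1471` with mm width/height → 1 unit = 1 mm. Flip: y_m = 122.1471 − y_svg.

**Shape 1** — `<line>` line segment, stroke `#ff00ff` → cut (S947, F1291). Machine vertices: (169.2363,103.4596) → (51.2982,76.8958). Open path.

**Shape 2** — `<path>` cubic bezier, stroke `#ff0000` → engrave (S166, F3704). Control points (SVG): P0=(148.9552,79.4120), P1=(133.5750,87.4506), P2=(65.9703,50.8351), P3=(53.1148,40.7125); sampled at t=k/5. Machine vertices: (148.9552,42.7351) → (134.3159,42.7013) → (112.2775,49.9693) → (87.9747,61.1243) → (66.5422,72.7511) → (53.1148,81.4346). Open path.

**Shape 3** — `<polygon>` regular polygon, stroke `#000000` → score (S510, F1600). Machine vertices: (13.2916,79.2646) → (27.7544,74.1999) → (16.1367,64.2071) → (13.2916,79.2646). Closed: final G1 returns to the first vertex.

**Shape 4** — `<path>` open polyline, stroke `#000000` → score (S510, F1600). Machine vertices: (63.7168,76.1486) → (143.2107,20.5101) → (9.8380,36.0517). Open path.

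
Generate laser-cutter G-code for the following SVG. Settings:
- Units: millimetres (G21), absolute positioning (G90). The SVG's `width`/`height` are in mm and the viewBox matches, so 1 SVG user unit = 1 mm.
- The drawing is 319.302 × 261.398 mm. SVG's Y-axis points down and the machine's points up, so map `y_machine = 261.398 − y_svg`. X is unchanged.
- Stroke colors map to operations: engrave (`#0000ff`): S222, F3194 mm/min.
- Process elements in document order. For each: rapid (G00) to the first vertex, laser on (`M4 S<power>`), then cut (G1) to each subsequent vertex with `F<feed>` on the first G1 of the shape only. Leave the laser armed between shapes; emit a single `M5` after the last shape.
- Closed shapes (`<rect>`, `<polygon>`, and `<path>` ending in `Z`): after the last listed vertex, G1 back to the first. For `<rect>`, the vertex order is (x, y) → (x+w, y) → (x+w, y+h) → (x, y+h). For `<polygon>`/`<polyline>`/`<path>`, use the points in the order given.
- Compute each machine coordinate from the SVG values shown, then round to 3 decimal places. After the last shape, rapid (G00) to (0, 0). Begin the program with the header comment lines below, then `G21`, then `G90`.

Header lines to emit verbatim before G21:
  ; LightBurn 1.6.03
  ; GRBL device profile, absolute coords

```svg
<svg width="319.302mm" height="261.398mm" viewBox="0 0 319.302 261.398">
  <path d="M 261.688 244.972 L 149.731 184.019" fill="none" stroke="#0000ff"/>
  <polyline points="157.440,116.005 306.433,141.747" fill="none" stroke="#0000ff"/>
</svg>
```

1 u = 1 mm; y_m = 261.398 − y.

[1] `<path>` line segment, #0000ff→engrave S222 F3194: (261.688,16.426) → (149.731,77.379)

[2] `<polyline>` line segment, #0000ff→engrave S222 F3194: (157.440,145.393) → (306.433,119.651)

; LightBurn 1.6.03
; GRBL device profile, absolute coords
G21
G90
G00 X261.688 Y16.426
M4 S222
G1 X149.731 Y77.379 F3194
G00 X157.440 Y145.393
M4 S222
G1 X306.433 Y119.651 F3194
M5
G00 X0.000 Y0.000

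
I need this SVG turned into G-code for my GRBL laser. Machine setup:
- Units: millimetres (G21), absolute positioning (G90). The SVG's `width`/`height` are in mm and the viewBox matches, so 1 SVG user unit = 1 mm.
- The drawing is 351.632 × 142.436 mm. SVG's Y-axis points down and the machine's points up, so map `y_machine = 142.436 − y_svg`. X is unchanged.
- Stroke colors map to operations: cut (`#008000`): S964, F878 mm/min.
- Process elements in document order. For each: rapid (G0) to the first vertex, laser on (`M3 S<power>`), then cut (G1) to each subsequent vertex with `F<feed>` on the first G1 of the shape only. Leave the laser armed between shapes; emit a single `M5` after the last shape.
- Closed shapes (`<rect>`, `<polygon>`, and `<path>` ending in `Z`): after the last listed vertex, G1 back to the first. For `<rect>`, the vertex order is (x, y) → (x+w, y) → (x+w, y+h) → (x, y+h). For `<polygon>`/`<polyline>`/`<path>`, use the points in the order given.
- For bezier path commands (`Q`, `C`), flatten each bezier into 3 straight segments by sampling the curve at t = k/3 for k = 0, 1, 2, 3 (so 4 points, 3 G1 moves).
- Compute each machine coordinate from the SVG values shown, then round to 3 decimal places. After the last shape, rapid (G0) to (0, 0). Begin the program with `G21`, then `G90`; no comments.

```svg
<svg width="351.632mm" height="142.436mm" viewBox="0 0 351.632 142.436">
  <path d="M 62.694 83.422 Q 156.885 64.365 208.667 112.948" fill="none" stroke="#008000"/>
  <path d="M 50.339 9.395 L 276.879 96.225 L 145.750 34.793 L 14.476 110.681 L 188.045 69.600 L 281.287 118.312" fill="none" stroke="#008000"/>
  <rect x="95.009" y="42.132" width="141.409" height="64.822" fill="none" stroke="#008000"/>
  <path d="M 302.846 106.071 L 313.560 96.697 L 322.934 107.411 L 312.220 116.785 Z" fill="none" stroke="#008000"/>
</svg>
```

G21
G90
G0 X62.694 Y59.014
M3 S964
G1 X120.776 Y64.203 F878
G1 X169.434 Y54.361
G1 X208.667 Y29.488
G0 X50.339 Y133.041
M3 S964
G1 X276.879 Y46.211 F878
G1 X145.750 Y107.643
G1 X14.476 Y31.755
G1 X188.045 Y72.836
G1 X281.287 Y24.124
G0 X95.009 Y100.304
M3 S964
G1 X236.418 Y100.304 F878
G1 X236.418 Y35.482
G1 X95.009 Y35.482
G1 X95.009 Y100.304
G0 X302.846 Y36.365
M3 S964
G1 X313.560 Y45.739 F878
G1 X322.934 Y35.025
G1 X312.220 Y25.651
G1 X302.846 Y36.365
M5
G0 X0.000 Y0.000

Since the viewBox matches the mm dimensions, user units are millimetres directly. The only transform is the Y-flip y_m = 142.436 − y_svg.

Shape 1 is a quadratic bezier drawn with `<path>`. Its stroke #008000 means cut at S964, F878. After flipping Y the toolpath is (62.694,59.014) → (120.776,64.203) → (169.434,54.361) → (208.667,29.488).

Shape 2 is a open polyline drawn with `<path>`. Its stroke #008000 means cut at S964, F878. After flipping Y the toolpath is (50.339,133.041) → (276.879,46.211) → (145.750,107.643) → (14.476,31.755) → (188.045,72.836) → (281.287,24.124).

Shape 3 is a rectangle drawn with `<rect>`. Its stroke #008000 means cut at S964, F878. After flipping Y the toolpath is (95.009,100.304) → (236.418,100.304) → (236.418,35.482) → (95.009,35.482) → (95.009,100.304), returning to the start.

Shape 4 is a regular polygon drawn with `<path>`. Its stroke #008000 means cut at S964, F878. After flipping Y the toolpath is (302.846,36.365) → (313.560,45.739) → (322.934,35.025) → (312.220,25.651) → (302.846,36.365), returning to the start.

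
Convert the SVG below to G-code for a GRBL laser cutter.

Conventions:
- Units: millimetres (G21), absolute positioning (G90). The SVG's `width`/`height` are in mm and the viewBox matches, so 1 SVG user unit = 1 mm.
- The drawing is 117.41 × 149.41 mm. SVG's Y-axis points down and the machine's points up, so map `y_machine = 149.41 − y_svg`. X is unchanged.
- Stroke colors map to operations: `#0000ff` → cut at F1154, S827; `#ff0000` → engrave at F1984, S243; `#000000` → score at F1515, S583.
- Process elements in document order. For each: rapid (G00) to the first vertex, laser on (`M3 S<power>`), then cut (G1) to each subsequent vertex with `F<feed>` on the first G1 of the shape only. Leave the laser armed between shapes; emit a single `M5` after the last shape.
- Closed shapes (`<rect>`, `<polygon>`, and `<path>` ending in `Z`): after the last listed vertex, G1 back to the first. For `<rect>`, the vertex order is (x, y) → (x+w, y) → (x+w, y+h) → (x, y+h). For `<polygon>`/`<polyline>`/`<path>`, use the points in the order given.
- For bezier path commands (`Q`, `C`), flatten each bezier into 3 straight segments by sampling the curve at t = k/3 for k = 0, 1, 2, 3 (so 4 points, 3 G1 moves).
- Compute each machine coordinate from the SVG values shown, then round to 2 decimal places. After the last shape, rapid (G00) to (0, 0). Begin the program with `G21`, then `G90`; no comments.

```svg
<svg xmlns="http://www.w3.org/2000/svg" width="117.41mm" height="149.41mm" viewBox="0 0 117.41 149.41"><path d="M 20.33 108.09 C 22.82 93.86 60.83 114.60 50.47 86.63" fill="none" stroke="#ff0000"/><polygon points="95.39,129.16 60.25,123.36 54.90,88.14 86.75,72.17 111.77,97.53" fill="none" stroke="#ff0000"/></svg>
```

G21
G90
G00 X20.33 Y41.32
M3 S243
G1 X31.55 Y46.99 F1984
G1 X47.81 Y47.95
G1 X50.47 Y62.78
G00 X95.39 Y20.25
M3 S243
G1 X60.25 Y26.05 F1984
G1 X54.90 Y61.27
G1 X86.75 Y77.24
G1 X111.77 Y51.88
G1 X95.39 Y20.25
M5
G00 X0.00 Y0.00

viewBox `0 0 117.41 149.41` with mm width/height → 1 unit = 1 mm. Flip: y_m = 149.41 − y_svg.

**Shape 1** — `<path>` cubic bezier, stroke `#ff0000` → engrave (S243, F1984). Control points (SVG): P0=(20.33,108.09), P1=(22.82,93.86), P2=(60.83,114.60), P3=(50.47,86.63); sampled at t=k/3. Machine vertices: (20.33,41.32) → (31.55,46.99) → (47.81,47.95) → (50.47,62.78). Open path.

**Shape 2** — `<polygon>` regular polygon, stroke `#ff0000` → engrave (S243, F1984). Machine vertices: (95.39,20.25) → (60.25,26.05) → (54.90,61.27) → (86.75,77.24) → (111.77,51.88) → (95.39,20.25). Closed: final G1 returns to the first vertex.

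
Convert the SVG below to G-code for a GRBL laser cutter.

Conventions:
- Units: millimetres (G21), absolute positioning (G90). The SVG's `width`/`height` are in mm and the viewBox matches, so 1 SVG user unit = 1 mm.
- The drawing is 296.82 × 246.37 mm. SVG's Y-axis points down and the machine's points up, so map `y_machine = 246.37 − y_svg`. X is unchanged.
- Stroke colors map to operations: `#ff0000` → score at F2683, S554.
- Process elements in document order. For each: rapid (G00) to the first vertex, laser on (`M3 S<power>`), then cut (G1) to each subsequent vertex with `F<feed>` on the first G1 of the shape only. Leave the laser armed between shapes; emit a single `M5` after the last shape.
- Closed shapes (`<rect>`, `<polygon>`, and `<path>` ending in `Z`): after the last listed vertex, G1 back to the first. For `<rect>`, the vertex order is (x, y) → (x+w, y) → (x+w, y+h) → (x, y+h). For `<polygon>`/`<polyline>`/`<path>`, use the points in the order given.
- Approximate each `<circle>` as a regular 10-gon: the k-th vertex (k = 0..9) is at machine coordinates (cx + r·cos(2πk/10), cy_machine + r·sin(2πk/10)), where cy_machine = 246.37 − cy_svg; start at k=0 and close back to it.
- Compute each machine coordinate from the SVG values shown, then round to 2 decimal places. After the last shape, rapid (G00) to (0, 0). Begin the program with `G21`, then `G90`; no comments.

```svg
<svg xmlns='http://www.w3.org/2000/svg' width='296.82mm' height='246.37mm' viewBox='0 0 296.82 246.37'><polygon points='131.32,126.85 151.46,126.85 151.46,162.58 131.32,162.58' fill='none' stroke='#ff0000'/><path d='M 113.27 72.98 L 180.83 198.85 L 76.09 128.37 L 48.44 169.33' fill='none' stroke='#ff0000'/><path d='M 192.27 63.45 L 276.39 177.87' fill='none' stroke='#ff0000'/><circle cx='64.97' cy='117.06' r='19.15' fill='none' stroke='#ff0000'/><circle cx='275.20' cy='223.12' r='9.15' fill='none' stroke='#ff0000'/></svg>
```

1 u = 1 mm; y_m = 246.37 − y.

[1] `<polygon>` rectangle, #ff0000→score S554 F2683: (131.32,119.52) → (151.46,119.52) → (151.46,83.79) → (131.32,83.79) → (131.32,119.52) (closed)

[2] `<path>` open polyline, #ff0000→score S554 F2683: (113.27,173.39) → (180.83,47.52) → (76.09,118.00) → (48.44,77.04)

[3] `<path>` line segment, #ff0000→score S554 F2683: (192.27,182.92) → (276.39,68.50)

[4] `<circle>` circle, #ff0000→score S554 F2683: (84.12,129.31) → (80.46,140.57) → (70.89,147.52) → (59.05,147.52) → (49.48,140.57) → (45.82,129.31) → (49.48,118.05) → (59.05,111.10) → (70.89,111.10) → (80.46,118.05) → (84.12,129.31) (closed)

[5] `<circle>` circle, #ff0000→score S554 F2683: (284.35,23.25) → (282.60,28.63) → (278.03,31.95) → (272.37,31.95) → (267.80,28.63) → (266.05,23.25) → (267.80,17.87) → (272.37,14.55) → (278.03,14.55) → (282.60,17.87) → (284.35,23.25) (closed)

G21
G90
G00 X131.32 Y119.52
M3 S554
G1 X151.46 Y119.52 F2683
G1 X151.46 Y83.79
G1 X131.32 Y83.79
G1 X131.32 Y119.52
G00 X113.27 Y173.39
M3 S554
G1 X180.83 Y47.52 F2683
G1 X76.09 Y118.00
G1 X48.44 Y77.04
G00 X192.27 Y182.92
M3 S554
G1 X276.39 Y68.50 F2683
G00 X84.12 Y129.31
M3 S554
G1 X80.46 Y140.57 F2683
G1 X70.89 Y147.52
G1 X59.05 Y147.52
G1 X49.48 Y140.57
G1 X45.82 Y129.31
G1 X49.48 Y118.05
G1 X59.05 Y111.10
G1 X70.89 Y111.10
G1 X80.46 Y118.05
G1 X84.12 Y129.31
G00 X284.35 Y23.25
M3 S554
G1 X282.60 Y28.63 F2683
G1 X278.03 Y31.95
G1 X272.37 Y31.95
G1 X267.80 Y28.63
G1 X266.05 Y23.25
G1 X267.80 Y17.87
G1 X272.37 Y14.55
G1 X278.03 Y14.55
G1 X282.60 Y17.87
G1 X284.35 Y23.25
M5
G00 X0.00 Y0.00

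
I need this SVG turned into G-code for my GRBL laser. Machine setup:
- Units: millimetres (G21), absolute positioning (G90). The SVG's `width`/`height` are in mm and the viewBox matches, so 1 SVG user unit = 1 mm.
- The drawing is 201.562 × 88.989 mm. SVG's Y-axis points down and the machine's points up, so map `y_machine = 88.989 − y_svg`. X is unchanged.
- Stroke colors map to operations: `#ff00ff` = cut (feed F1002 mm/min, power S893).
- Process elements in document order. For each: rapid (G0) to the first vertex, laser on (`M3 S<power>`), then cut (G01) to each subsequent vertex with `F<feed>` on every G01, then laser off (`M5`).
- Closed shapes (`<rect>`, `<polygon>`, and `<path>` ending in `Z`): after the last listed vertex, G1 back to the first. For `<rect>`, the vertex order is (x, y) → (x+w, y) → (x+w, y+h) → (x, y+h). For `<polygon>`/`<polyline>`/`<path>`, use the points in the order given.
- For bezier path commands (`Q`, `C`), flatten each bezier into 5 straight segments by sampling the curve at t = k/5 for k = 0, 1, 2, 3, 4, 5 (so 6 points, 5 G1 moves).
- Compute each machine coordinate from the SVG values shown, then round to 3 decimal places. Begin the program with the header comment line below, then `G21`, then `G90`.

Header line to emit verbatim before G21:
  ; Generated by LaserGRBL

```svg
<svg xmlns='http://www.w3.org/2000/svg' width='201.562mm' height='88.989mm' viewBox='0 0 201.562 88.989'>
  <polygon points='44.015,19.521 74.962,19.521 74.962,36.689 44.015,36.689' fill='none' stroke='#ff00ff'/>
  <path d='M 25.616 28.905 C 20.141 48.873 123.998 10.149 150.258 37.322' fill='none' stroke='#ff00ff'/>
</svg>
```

1 u = 1 mm; y_m = 88.989 − y.

[1] `<polygon>` rectangle, #ff00ff→cut S893 F1002: (44.015,69.468) → (74.962,69.468) → (74.962,52.300) → (44.015,52.300) → (44.015,69.468) (closed)

[2] `<path>` cubic bezier, #ff00ff→cut S893 F1002: (25.616,60.084) → (33.955,54.150) → (59.562,56.321) → (93.463,60.618) → (126.686,61.060) → (150.258,51.667)

; Generated by LaserGRBL
G21
G90
G0 X44.015 Y69.468
M3 S893
G01 X74.962 Y69.468 F1002
G01 X74.962 Y52.300 F1002
G01 X44.015 Y52.300 F1002
G01 X44.015 Y69.468 F1002
M5
G0 X25.616 Y60.084
M3 S893
G01 X33.955 Y54.150 F1002
G01 X59.562 Y56.321 F1002
G01 X93.463 Y60.618 F1002
G01 X126.686 Y61.060 F1002
G01 X150.258 Y51.667 F1002
M5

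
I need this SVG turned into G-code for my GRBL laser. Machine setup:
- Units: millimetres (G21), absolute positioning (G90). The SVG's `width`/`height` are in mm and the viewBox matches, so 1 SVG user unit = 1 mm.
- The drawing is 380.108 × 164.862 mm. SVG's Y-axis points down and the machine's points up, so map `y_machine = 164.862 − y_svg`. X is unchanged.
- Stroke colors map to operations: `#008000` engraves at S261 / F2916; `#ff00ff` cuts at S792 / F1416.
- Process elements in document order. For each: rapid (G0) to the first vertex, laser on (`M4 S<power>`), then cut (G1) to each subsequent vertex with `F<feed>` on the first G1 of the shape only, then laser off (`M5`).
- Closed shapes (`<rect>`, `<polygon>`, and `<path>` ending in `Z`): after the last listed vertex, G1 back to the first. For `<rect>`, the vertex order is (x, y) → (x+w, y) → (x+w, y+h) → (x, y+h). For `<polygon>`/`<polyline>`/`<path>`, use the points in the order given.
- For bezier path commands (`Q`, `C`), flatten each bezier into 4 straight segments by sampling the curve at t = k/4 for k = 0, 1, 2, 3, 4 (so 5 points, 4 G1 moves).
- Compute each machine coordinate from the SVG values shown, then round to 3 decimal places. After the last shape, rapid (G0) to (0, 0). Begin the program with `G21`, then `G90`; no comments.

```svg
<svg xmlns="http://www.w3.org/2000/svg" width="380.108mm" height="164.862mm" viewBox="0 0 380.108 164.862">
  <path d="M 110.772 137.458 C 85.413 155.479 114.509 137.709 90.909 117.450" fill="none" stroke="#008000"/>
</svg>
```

viewBox `0 0 380.108 164.862` with mm width/height → 1 unit = 1 mm. Flip: y_m = 164.862 − y_svg.

**Shape 1** — `<path>` cubic bezier, stroke `#008000` → engrave (S261, F2916). Control points (SVG): P0=(110.772,137.458), P1=(85.413,155.479), P2=(114.509,137.709), P3=(90.909,117.450); sampled at t=k/4. Machine vertices: (110.772,27.404) → (100.289,20.079) → (100.181,23.053) → (100.403,33.205) → (90.909,47.412). Open path.

G21
G90
G0 X110.772 Y27.404
M4 S261
G1 X100.289 Y20.079 F2916
G1 X100.181 Y23.053
G1 X100.403 Y33.205
G1 X90.909 Y47.412
M5
G0 X0.000 Y0.000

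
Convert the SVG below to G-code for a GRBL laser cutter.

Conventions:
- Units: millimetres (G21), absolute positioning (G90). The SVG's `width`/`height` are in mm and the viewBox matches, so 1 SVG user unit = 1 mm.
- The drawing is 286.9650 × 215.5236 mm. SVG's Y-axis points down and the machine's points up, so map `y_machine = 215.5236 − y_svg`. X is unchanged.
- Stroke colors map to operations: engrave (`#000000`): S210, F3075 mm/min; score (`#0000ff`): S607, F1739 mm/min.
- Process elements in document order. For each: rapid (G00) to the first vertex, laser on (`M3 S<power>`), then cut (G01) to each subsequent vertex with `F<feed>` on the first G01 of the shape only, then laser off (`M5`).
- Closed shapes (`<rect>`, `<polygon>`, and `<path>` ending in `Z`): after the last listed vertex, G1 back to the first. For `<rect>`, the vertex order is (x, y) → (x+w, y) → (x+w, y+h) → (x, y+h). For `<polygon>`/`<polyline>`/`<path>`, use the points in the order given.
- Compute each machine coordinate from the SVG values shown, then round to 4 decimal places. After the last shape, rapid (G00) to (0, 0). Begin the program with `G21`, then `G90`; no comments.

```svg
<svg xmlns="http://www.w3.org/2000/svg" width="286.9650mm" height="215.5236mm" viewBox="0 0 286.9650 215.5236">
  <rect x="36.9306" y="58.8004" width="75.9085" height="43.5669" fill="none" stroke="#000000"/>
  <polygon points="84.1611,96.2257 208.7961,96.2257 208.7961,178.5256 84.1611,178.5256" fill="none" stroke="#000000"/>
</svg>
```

G21
G90
G00 X36.9306 Y156.7232
M3 S210
G01 X112.8391 Y156.7232 F3075
G01 X112.8391 Y113.1563
G01 X36.9306 Y113.1563
G01 X36.9306 Y156.7232
M5
G00 X84.1611 Y119.2979
M3 S210
G01 X208.7961 Y119.2979 F3075
G01 X208.7961 Y36.9980
G01 X84.1611 Y36.9980
G01 X84.1611 Y119.2979
M5
G00 X0.0000 Y0.0000

viewBox `0 0 286.9650 215.5236` with mm width/height → 1 unit = 1 mm. Flip: y_m = 215.5236 − y_svg.

**Shape 1** — `<rect>` rectangle, stroke `#000000` → engrave (S210, F3075). Machine vertices: (36.9306,156.7232) → (112.8391,156.7232) → (112.8391,113.1563) → (36.9306,113.1563) → (36.9306,156.7232). Closed: final G1 returns to the first vertex.

**Shape 2** — `<polygon>` rectangle, stroke `#000000` → engrave (S210, F3075). Machine vertices: (84.1611,119.2979) → (208.7961,119.2979) → (208.7961,36.9980) → (84.1611,36.9980) → (84.1611,119.2979). Closed: final G1 returns to the first vertex.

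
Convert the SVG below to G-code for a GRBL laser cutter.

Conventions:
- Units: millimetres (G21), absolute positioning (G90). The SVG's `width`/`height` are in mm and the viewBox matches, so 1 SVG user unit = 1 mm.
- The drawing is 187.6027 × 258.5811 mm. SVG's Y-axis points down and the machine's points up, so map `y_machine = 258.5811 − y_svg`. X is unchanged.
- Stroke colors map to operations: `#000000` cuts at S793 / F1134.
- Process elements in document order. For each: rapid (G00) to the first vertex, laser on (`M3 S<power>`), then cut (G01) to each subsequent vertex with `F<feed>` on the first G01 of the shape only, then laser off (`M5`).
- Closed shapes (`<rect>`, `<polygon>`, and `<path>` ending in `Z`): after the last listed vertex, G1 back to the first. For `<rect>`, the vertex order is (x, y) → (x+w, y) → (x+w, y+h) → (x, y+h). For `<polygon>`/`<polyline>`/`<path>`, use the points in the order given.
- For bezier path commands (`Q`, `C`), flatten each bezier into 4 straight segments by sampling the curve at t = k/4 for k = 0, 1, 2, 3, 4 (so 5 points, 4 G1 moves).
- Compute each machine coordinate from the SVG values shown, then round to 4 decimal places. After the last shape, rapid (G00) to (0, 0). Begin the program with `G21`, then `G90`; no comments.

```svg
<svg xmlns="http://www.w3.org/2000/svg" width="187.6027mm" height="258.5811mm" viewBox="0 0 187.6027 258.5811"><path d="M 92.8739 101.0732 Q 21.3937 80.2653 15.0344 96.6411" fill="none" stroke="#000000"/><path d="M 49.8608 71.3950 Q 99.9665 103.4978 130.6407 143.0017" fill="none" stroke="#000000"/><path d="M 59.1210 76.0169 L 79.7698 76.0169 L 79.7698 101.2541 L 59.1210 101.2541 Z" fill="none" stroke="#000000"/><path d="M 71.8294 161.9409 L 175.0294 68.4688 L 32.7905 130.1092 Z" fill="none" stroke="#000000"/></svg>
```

G21
G90
G00 X92.8739 Y157.5079
M3 S793
G01 X61.2039 Y165.5879 F1134
G01 X37.6739 Y169.0199
G01 X22.2841 Y167.8039
G01 X15.0344 Y161.9400
M5
G00 X49.8608 Y187.1861
M3 S793
G01 X73.6992 Y170.6721 F1134
G01 X95.1086 Y153.2330
G01 X114.0891 Y134.8688
G01 X130.6407 Y115.5794
M5
G00 X59.1210 Y182.5642
M3 S793
G01 X79.7698 Y182.5642 F1134
G01 X79.7698 Y157.3270
G01 X59.1210 Y157.3270
G01 X59.1210 Y182.5642
M5
G00 X71.8294 Y96.6402
M3 S793
G01 X175.0294 Y190.1123 F1134
G01 X32.7905 Y128.4719
G01 X71.8294 Y96.6402
M5
G00 X0.0000 Y0.0000

1 u = 1 mm; y_m = 258.5811 − y.

[1] `<path>` quadratic bezier, #000000→cut S793 F1134: (92.8739,157.5079) → (61.2039,165.5879) → (37.6739,169.0199) → (22.2841,167.8039) → (15.0344,161.9400)

[2] `<path>` quadratic bezier, #000000→cut S793 F1134: (49.8608,187.1861) → (73.6992,170.6721) → (95.1086,153.2330) → (114.0891,134.8688) → (130.6407,115.5794)

[3] `<path>` rectangle, #000000→cut S793 F1134: (59.1210,182.5642) → (79.7698,182.5642) → (79.7698,157.3270) → (59.1210,157.3270) → (59.1210,182.5642) (closed)

[4] `<path>` closed polygon, #000000→cut S793 F1134: (71.8294,96.6402) → (175.0294,190.1123) → (32.7905,128.4719) → (71.8294,96.6402) (closed)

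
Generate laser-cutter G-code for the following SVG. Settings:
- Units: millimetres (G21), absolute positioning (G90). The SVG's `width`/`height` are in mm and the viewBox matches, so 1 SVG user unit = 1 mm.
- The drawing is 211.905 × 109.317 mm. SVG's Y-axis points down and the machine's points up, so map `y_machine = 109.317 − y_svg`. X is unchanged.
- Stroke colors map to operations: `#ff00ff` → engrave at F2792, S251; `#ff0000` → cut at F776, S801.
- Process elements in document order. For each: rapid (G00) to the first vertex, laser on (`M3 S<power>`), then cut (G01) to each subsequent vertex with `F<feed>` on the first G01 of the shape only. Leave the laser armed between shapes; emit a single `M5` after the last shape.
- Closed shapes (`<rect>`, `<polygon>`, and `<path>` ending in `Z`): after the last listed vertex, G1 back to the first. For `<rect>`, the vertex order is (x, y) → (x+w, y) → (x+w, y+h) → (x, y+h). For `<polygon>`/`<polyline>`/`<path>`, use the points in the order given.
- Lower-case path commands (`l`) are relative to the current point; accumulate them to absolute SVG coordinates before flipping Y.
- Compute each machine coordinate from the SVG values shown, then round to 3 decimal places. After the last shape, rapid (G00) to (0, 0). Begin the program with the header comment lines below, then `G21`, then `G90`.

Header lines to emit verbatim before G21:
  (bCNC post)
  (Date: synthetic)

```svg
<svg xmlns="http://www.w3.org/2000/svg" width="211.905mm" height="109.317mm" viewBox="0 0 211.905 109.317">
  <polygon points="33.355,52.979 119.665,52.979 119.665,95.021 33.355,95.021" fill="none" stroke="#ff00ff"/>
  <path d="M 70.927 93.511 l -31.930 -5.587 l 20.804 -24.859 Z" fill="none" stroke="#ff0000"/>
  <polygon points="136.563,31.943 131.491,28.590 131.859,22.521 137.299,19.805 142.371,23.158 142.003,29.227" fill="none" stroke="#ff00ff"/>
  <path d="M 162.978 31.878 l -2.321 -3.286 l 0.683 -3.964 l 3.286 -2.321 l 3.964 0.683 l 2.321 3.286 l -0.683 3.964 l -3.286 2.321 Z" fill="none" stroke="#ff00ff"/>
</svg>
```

viewBox `0 0 211.905 109.317` with mm width/height → 1 unit = 1 mm. Flip: y_m = 109.317 − y_svg.

**Shape 1** — `<polygon>` rectangle, stroke `#ff00ff` → engrave (S251, F2792). Machine vertices: (33.355,56.338) → (119.665,56.338) → (119.665,14.296) → (33.355,14.296) → (33.355,56.338). Closed: final G1 returns to the first vertex.

**Shape 2** — `<path>` regular polygon, stroke `#ff0000` → cut (S801, F776). Machine vertices: (70.927,15.806) → (38.997,21.393) → (59.801,46.252) → (70.927,15.806). Closed: final G1 returns to the first vertex.

**Shape 3** — `<polygon>` regular polygon, stroke `#ff00ff` → engrave (S251, F2792). Machine vertices: (136.563,77.374) → (131.491,80.727) → (131.859,86.796) → (137.299,89.512) → (142.371,86.159) → (142.003,80.090) → (136.563,77.374). Closed: final G1 returns to the first vertex.

**Shape 4** — `<path>` regular polygon, stroke `#ff00ff` → engrave (S251, F2792). Machine vertices: (162.978,77.439) → (160.657,80.725) → (161.340,84.689) → (164.626,87.010) → (168.590,86.327) → (170.911,83.041) → (170.228,79.077) → (166.942,76.756) → (162.978,77.439). Closed: final G1 returns to the first vertex.

(bCNC post)
(Date: synthetic)
G21
G90
G00 X33.355 Y56.338
M3 S251
G01 X119.665 Y56.338 F2792
G01 X119.665 Y14.296
G01 X33.355 Y14.296
G01 X33.355 Y56.338
G00 X70.927 Y15.806
M3 S801
G01 X38.997 Y21.393 F776
G01 X59.801 Y46.252
G01 X70.927 Y15.806
G00 X136.563 Y77.374
M3 S251
G01 X131.491 Y80.727 F2792
G01 X131.859 Y86.796
G01 X137.299 Y89.512
G01 X142.371 Y86.159
G01 X142.003 Y80.090
G01 X136.563 Y77.374
G00 X162.978 Y77.439
M3 S251
G01 X160.657 Y80.725 F2792
G01 X161.340 Y84.689
G01 X164.626 Y87.010
G01 X168.590 Y86.327
G01 X170.911 Y83.041
G01 X170.228 Y79.077
G01 X166.942 Y76.756
G01 X162.978 Y77.439
M5
G00 X0.000 Y0.000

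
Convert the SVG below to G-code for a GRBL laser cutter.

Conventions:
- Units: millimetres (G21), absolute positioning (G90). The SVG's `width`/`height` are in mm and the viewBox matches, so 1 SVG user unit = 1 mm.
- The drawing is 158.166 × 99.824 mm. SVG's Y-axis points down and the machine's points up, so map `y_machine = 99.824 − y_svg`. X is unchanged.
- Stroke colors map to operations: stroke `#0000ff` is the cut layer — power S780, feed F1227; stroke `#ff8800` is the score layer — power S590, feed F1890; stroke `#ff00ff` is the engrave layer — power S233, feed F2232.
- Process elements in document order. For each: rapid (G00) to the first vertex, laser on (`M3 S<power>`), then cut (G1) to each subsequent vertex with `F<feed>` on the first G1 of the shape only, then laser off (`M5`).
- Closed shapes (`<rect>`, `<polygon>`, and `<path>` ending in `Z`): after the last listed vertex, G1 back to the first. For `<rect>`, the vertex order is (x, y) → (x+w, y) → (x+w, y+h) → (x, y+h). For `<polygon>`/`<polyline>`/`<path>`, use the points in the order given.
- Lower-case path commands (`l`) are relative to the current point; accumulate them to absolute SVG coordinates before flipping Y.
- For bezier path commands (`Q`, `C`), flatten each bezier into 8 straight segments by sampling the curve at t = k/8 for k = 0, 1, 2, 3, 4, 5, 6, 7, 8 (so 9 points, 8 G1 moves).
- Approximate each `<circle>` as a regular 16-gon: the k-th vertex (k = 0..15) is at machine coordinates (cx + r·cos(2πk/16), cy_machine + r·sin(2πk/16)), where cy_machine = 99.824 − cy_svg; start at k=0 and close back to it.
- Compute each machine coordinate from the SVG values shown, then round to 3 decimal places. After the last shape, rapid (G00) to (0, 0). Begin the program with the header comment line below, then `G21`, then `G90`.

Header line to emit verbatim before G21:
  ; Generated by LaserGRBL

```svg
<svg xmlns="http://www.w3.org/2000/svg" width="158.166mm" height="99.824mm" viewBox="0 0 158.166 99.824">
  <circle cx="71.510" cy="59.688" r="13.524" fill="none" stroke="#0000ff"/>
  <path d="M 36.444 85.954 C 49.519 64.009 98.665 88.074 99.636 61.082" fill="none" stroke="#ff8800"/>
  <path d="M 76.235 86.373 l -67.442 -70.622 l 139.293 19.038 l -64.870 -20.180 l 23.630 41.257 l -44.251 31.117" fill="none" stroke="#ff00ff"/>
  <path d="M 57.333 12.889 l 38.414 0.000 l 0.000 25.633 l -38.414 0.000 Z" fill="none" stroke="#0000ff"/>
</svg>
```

1 u = 1 mm; y_m = 99.824 − y.

[1] `<circle>` circle, #0000ff→cut S780 F1227: (85.034,40.136) → (84.005,45.311) → (81.073,49.699) → (76.685,52.631) → (71.510,53.660) → (66.335,52.631) → (61.947,49.699) → (59.015,45.311) → (57.986,40.136) → (59.015,34.961) → (61.947,30.573) → (66.335,27.641) → (71.510,26.612) → (76.685,27.641) → (81.073,30.573) → (84.005,34.961) → (85.034,40.136) (closed)

[2] `<path>` cubic bezier, #ff8800→score S590 F1890: (36.444,13.870) → (42.873,20.132) → (51.697,23.219) → (61.928,24.266) → (72.579,24.413) → (82.662,24.797) → (91.191,26.555) → (97.178,30.824) → (99.636,38.742)

[3] `<path>` open polyline, #ff00ff→engrave S233 F2232: (76.235,13.451) → (8.793,84.073) → (148.086,65.035) → (83.216,85.215) → (106.846,43.958) → (62.595,12.841)

[4] `<path>` rectangle, #0000ff→cut S780 F1227: (57.333,86.935) → (95.747,86.935) → (95.747,61.302) → (57.333,61.302) → (57.333,86.935) (closed)

; Generated by LaserGRBL
G21
G90
G00 X85.034 Y40.136
M3 S780
G1 X84.005 Y45.311 F1227
G1 X81.073 Y49.699
G1 X76.685 Y52.631
G1 X71.510 Y53.660
G1 X66.335 Y52.631
G1 X61.947 Y49.699
G1 X59.015 Y45.311
G1 X57.986 Y40.136
G1 X59.015 Y34.961
G1 X61.947 Y30.573
G1 X66.335 Y27.641
G1 X71.510 Y26.612
G1 X76.685 Y27.641
G1 X81.073 Y30.573
G1 X84.005 Y34.961
G1 X85.034 Y40.136
M5
G00 X36.444 Y13.870
M3 S590
G1 X42.873 Y20.132 F1890
G1 X51.697 Y23.219
G1 X61.928 Y24.266
G1 X72.579 Y24.413
G1 X82.662 Y24.797
G1 X91.191 Y26.555
G1 X97.178 Y30.824
G1 X99.636 Y38.742
M5
G00 X76.235 Y13.451
M3 S233
G1 X8.793 Y84.073 F2232
G1 X148.086 Y65.035
G1 X83.216 Y85.215
G1 X106.846 Y43.958
G1 X62.595 Y12.841
M5
G00 X57.333 Y86.935
M3 S780
G1 X95.747 Y86.935 F1227
G1 X95.747 Y61.302
G1 X57.333 Y61.302
G1 X57.333 Y86.935
M5
G00 X0.000 Y0.000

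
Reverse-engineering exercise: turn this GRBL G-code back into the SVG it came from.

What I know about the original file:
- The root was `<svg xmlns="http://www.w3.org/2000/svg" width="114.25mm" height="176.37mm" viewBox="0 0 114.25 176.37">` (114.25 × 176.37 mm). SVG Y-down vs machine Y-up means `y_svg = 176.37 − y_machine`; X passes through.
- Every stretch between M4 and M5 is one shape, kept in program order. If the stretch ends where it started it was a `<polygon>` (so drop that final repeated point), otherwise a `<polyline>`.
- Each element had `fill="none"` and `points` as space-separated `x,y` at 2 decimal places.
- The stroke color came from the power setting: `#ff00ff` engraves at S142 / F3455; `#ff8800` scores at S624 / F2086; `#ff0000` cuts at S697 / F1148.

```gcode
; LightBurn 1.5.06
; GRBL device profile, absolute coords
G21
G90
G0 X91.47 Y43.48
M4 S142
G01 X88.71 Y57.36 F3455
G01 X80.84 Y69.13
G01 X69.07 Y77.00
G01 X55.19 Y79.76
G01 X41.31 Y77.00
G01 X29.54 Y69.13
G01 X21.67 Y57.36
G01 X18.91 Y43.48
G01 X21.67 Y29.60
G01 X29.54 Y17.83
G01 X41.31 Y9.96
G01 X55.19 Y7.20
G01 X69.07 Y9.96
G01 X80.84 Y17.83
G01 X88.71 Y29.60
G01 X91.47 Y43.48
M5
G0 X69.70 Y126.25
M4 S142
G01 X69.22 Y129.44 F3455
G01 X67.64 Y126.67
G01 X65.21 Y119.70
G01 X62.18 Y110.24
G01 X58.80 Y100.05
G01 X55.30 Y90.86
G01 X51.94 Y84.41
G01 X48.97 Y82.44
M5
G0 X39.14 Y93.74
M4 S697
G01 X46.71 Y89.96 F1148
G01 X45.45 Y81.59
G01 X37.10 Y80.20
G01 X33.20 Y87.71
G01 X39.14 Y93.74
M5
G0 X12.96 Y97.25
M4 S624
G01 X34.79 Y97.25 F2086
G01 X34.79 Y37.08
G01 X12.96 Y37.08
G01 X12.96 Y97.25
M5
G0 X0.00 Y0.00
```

<svg xmlns="http://www.w3.org/2000/svg" width="114.25mm" height="176.37mm" viewBox="0 0 114.25 176.37">
  <polygon points="91.47,132.89 88.71,119.01 80.84,107.24 69.07,99.37 55.19,96.61 41.31,99.37 29.54,107.24 21.67,119.01 18.91,132.89 21.67,146.77 29.54,158.54 41.31,166.41 55.19,169.17 69.07,166.41 80.84,158.54 88.71,146.77" fill="none" stroke="#ff00ff"/>
  <polyline points="69.70,50.12 69.22,46.93 67.64,49.70 65.21,56.67 62.18,66.13 58.80,76.32 55.30,85.51 51.94,91.96 48.97,93.93" fill="none" stroke="#ff00ff"/>
  <polygon points="39.14,82.63 46.71,86.41 45.45,94.78 37.10,96.17 33.20,88.66" fill="none" stroke="#ff0000"/>
  <polygon points="12.96,79.12 34.79,79.12 34.79,139.29 12.96,139.29" fill="none" stroke="#ff8800"/>
</svg>

y_svg = 176.37 − y_m.

[1] S142→`#ff00ff` (engrave); closed run; points: 91.47,132.89 88.71,119.01 80.84,107.24 69.07,99.37 55.19,96.61 41.31,99.37 29.54,107.24 21.67,119.01 18.91,132.89 21.67,146.77 29.54,158.54 41.31,166.41 55.19,169.17 69.07,166.41 80.84,158.54 88.71,146.77

[2] S142→`#ff00ff` (engrave); open run; points: 69.70,50.12 69.22,46.93 67.64,49.70 65.21,56.67 62.18,66.13 58.80,76.32 55.30,85.51 51.94,91.96 48.97,93.93

[3] S697→`#ff0000` (cut); closed run; points: 39.14,82.63 46.71,86.41 45.45,94.78 37.10,96.17 33.20,88.66

[4] S624→`#ff8800` (score); closed run; points: 12.96,79.12 34.79,79.12 34.79,139.29 12.96,139.29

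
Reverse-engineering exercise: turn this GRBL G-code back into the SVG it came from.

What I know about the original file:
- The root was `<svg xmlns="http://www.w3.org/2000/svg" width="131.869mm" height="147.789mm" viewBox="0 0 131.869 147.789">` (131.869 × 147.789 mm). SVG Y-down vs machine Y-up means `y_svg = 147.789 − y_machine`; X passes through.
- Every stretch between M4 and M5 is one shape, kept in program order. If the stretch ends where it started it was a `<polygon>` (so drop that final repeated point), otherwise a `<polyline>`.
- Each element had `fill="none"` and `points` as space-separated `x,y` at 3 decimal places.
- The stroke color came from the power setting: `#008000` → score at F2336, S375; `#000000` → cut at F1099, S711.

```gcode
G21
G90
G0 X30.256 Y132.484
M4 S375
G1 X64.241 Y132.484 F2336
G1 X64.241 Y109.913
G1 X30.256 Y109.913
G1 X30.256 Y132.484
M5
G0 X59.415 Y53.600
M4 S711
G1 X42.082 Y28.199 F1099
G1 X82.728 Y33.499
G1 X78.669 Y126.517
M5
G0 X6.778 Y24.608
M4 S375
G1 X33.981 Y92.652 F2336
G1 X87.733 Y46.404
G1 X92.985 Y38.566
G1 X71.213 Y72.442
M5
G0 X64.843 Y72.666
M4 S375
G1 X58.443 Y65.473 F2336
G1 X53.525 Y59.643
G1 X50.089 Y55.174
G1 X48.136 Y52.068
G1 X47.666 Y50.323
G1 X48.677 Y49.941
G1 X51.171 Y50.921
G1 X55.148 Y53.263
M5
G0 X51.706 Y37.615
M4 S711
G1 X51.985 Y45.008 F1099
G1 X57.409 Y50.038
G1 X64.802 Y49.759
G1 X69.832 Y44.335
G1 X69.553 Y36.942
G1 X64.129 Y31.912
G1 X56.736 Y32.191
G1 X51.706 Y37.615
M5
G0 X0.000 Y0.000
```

<svg xmlns="http://www.w3.org/2000/svg" width="131.869mm" height="147.789mm" viewBox="0 0 131.869 147.789">
  <polygon points="30.256,15.305 64.241,15.305 64.241,37.876 30.256,37.876" fill="none" stroke="#008000"/>
  <polyline points="59.415,94.189 42.082,119.590 82.728,114.290 78.669,21.272" fill="none" stroke="#000000"/>
  <polyline points="6.778,123.181 33.981,55.137 87.733,101.385 92.985,109.223 71.213,75.347" fill="none" stroke="#008000"/>
  <polyline points="64.843,75.123 58.443,82.316 53.525,88.146 50.089,92.615 48.136,95.721 47.666,97.466 48.677,97.848 51.171,96.868 55.148,94.526" fill="none" stroke="#008000"/>
  <polygon points="51.706,110.174 51.985,102.781 57.409,97.751 64.802,98.030 69.832,103.454 69.553,110.847 64.129,115.877 56.736,115.598" fill="none" stroke="#000000"/>
</svg>

Machine Y-up, SVG Y-down with viewBox height 147.789, so y_svg = 147.789 − y_machine; X carries over.

Run 1: the run's S375 means `#008000` (score). The run returns to its start, so emit a `<polygon>` with points (Y-flipped): 30.256,15.305 64.241,15.305 64.241,37.876 30.256,37.876.

Run 2: the run's S711 means `#000000` (cut). The run is open, so emit a `<polyline>` with points (Y-flipped): 59.415,94.189 42.082,119.590 82.728,114.290 78.669,21.272.

Run 3: S375 ⇒ score layer `#008000`. The run is open, so emit a `<polyline>` with points (Y-flipped): 6.778,123.181 33.981,55.137 87.733,101.385 92.985,109.223 71.213,75.347.

Run 4: power S375 maps to stroke `#008000` (score). The run is open, so emit a `<polyline>` with points (Y-flipped): 64.843,75.123 58.443,82.316 53.525,88.146 50.089,92.615 48.136,95.721 47.666,97.466 48.677,97.848 51.171,96.868 55.148,94.526.

Run 5: S711 ⇒ cut layer `#000000`. The run returns to its start, so emit a `<polygon>` with points (Y-flipped): 51.706,110.174 51.985,102.781 57.409,97.751 64.802,98.030 69.832,103.454 69.553,110.847 64.129,115.877 56.736,115.598.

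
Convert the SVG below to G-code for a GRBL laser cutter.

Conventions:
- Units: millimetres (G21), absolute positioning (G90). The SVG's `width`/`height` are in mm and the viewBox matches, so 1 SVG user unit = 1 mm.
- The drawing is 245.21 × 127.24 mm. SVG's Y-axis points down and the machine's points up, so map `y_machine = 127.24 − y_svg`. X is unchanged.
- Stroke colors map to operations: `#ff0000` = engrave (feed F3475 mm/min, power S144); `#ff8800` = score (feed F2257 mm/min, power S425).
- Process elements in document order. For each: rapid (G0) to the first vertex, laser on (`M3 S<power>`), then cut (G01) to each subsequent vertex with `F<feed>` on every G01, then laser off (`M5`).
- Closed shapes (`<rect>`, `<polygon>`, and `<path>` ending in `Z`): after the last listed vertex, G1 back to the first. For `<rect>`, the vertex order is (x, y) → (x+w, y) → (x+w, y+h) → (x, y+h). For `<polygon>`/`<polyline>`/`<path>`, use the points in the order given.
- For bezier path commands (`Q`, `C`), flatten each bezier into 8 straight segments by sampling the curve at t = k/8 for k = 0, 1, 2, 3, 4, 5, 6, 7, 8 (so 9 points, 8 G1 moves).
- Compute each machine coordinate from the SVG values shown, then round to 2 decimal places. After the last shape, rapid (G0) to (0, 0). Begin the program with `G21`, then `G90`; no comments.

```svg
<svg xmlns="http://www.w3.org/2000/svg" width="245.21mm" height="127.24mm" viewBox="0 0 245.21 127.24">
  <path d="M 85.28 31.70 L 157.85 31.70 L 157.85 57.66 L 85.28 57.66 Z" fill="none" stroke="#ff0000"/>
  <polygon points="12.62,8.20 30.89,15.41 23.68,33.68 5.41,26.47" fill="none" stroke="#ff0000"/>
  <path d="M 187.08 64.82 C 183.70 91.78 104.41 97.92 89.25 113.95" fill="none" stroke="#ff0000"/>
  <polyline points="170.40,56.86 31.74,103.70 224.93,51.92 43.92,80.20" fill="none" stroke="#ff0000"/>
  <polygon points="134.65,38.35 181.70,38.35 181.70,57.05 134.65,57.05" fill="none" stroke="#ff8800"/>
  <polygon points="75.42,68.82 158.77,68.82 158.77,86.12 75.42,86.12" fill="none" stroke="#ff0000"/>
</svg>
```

G21
G90
G0 X85.28 Y95.54
M3 S144
G01 X157.85 Y95.54 F3475
G01 X157.85 Y69.58 F3475
G01 X85.28 Y69.58 F3475
G01 X85.28 Y95.54 F3475
M5
G0 X12.62 Y119.04
M3 S144
G01 X30.89 Y111.83 F3475
G01 X23.68 Y93.56 F3475
G01 X5.41 Y100.77 F3475
G01 X12.62 Y119.04 F3475
M5
G0 X187.08 Y62.42
M3 S144
G01 X182.53 Y53.23 F3475
G01 X172.50 Y45.62 F3475
G01 X158.64 Y39.25 F3475
G01 X142.58 Y33.76 F3475
G01 X125.97 Y28.77 F3475
G01 X110.46 Y23.94 F3475
G01 X97.67 Y18.90 F3475
G01 X89.25 Y13.29 F3475
M5
G0 X170.40 Y70.38
M3 S144
G01 X31.74 Y23.54 F3475
G01 X224.93 Y75.32 F3475
G01 X43.92 Y47.04 F3475
M5
G0 X134.65 Y88.89
M3 S425
G01 X181.70 Y88.89 F2257
G01 X181.70 Y70.19 F2257
G01 X134.65 Y70.19 F2257
G01 X134.65 Y88.89 F2257
M5
G0 X75.42 Y58.42
M3 S144
G01 X158.77 Y58.42 F3475
G01 X158.77 Y41.12 F3475
G01 X75.42 Y41.12 F3475
G01 X75.42 Y58.42 F3475
M5
G0 X0.00 Y0.00

viewBox `0 0 245.21 127.24` with mm width/height → 1 unit = 1 mm. Flip: y_m = 127.24 − y_svg.

**Shape 1** — `<path>` rectangle, stroke `#ff0000` → engrave (S144, F3475). Machine vertices: (85.28,95.54) → (157.85,95.54) → (157.85,69.58) → (85.28,69.58) → (85.28,95.54). Closed: final G1 returns to the first vertex.

**Shape 2** — `<polygon>` regular polygon, stroke `#ff0000` → engrave (S144, F3475). Machine vertices: (12.62,119.04) → (30.89,111.83) → (23.68,93.56) → (5.41,100.77) → (12.62,119.04). Closed: final G1 returns to the first vertex.

**Shape 3** — `<path>` cubic bezier, stroke `#ff0000` → engrave (S144, F3475). Control points (SVG): P0=(187.08,64.82), P1=(183.70,91.78), P2=(104.41,97.92), P3=(89.25,113.95); sampled at t=k/8. Machine vertices: (187.08,62.42) → (182.53,53.23) → (172.50,45.62) → (158.64,39.25) → (142.58,33.76) → (125.97,28.77) → (110.46,23.94) → (97.67,18.90) → (89.25,13.29). Open path.

**Shape 4** — `<polyline>` open polyline, stroke `#ff0000` → engrave (S144, F3475). Machine vertices: (170.40,70.38) → (31.74,23.54) → (224.93,75.32) → (43.92,47.04). Open path.

**Shape 5** — `<polygon>` rectangle, stroke `#ff8800` → score (S425, F2257). Machine vertices: (134.65,88.89) → (181.70,88.89) → (181.70,70.19) → (134.65,70.19) → (134.65,88.89). Closed: final G1 returns to the first vertex.

**Shape 6** — `<polygon>` rectangle, stroke `#ff0000` → engrave (S144, F3475). Machine vertices: (75.42,58.42) → (158.77,58.42) → (158.77,41.12) → (75.42,41.12) → (75.42,58.42). Closed: final G1 returns to the first vertex.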